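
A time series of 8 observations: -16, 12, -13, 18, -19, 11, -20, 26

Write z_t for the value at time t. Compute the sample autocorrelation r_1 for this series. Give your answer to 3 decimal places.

-0.765

Mean z̄ = (-16 + 12 − 13 + 18 − 19 + 11 − 20 + 26)/8 = -0.1250
Σ(z_t−z̄)(z_{t+1}−z̄) = (-192.4844) + (-156.1094) + (-233.3594) + (-342.1094) + (-209.9844) + (-221.1094) + (-519.2344) = -1874.3906
Denominator Σ(z_t−z̄)² = 2450.8750
r_1 = -1874.3906 / 2450.8750 = -0.765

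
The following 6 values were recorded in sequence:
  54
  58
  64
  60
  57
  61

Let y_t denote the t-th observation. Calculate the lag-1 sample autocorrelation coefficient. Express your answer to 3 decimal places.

Mean ȳ = (54 + 58 + 64 + 60 + 57 + 61)/6 = 59.0000
Deviations from mean: -5.0000, -1.0000, 5.0000, 1.0000, -2.0000, 2.0000
Σ(y_t−ȳ)(y_{t+1}−ȳ) = (5.0000) + (-5.0000) + (5.0000) + (-2.0000) + (-4.0000) = -1.0000
Denominator Σ(y_t−ȳ)² = 60.0000
r_1 = -1.0000 / 60.0000 = -0.017

-0.017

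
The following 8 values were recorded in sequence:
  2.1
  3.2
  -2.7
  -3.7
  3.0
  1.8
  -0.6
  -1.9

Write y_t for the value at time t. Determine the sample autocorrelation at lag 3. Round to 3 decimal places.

Mean ȳ = (2.1 + 3.2 − 2.7 − 3.7 + 3.0 + 1.8 − 0.6 − 1.9)/8 = 0.1500
Σ(y_t−ȳ)(y_{t+3}−ȳ) = (-7.5075) + (8.6925) + (-4.7025) + (2.8875) + (-5.8425) = -6.4725
Denominator Σ(y_t−ȳ)² = 51.6600
r_3 = -6.4725 / 51.6600 = -0.125

-0.125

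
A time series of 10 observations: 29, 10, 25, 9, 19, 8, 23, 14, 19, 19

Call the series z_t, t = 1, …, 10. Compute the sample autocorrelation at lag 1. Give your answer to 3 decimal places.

Mean z̄ = (29 + 10 + 25 + 9 + 19 + 8 + 23 + 14 + 19 + 19)/10 = 17.5000
Numerator Σ_{t=1}^{9}(z_t−z̄)(z_{t+1}−z̄) = -307.7500
Denominator Σ(z_t−z̄)² = 456.5000
r_1 = -307.7500 / 456.5000 = -0.674

-0.674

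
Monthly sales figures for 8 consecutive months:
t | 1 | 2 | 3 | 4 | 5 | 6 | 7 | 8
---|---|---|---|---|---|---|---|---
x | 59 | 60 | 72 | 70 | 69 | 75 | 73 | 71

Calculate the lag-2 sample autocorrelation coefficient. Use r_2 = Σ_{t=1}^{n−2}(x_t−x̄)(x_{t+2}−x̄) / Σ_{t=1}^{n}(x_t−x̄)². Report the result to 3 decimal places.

Mean x̄ = (59 + 60 + 72 + 70 + 69 + 75 + 73 + 71)/8 = 68.6250
Deviations from mean: -9.6250, -8.6250, 3.3750, 1.3750, 0.3750, 6.3750, 4.3750, 2.3750
Numerator Σ_{t=1}^{6}(x_t−x̄)(x_{t+2}−x̄) = -17.5313
Denominator Σ(x_t−x̄)² = 245.8750
r_2 = -17.5313 / 245.8750 = -0.071

-0.071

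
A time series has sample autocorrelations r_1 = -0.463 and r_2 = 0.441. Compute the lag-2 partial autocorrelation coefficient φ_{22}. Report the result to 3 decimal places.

φ_{22} = (r_2 − r_1²) / (1 − r_1²)
r_1² = (-0.463)² = 0.214369
Numerator = 0.441 − 0.2144 = 0.2266; denominator = 1 − 0.2144 = 0.7856
φ_{22} = 0.2266 / 0.7856 = 0.288

0.288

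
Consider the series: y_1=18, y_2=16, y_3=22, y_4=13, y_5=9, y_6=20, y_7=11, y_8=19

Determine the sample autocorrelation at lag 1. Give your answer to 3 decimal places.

Mean ȳ = (18 + 16 + 22 + 13 + 9 + 20 + 11 + 19)/8 = 16.0000
Deviations from mean: 2.0000, 0.0000, 6.0000, -3.0000, -7.0000, 4.0000, -5.0000, 3.0000
Numerator Σ_{t=1}^{7}(y_t−ȳ)(y_{t+1}−ȳ) = -60.0000
Denominator Σ(y_t−ȳ)² = 148.0000
r_1 = -60.0000 / 148.0000 = -0.405

-0.405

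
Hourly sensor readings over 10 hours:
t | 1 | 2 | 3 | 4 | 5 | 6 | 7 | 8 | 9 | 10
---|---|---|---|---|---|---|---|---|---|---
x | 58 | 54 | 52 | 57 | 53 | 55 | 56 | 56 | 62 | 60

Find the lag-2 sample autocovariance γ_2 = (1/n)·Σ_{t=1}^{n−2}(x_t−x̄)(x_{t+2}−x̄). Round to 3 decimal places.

0.292

Mean x̄ = (58 + 54 + 52 + 57 + 53 + 55 + 56 + 56 + 62 + 60)/10 = 56.3000
Σ_{t=1}^{8}(x_t−x̄)(x_{t+2}−x̄) = 2.9200
γ_2 = 2.9200 / 10 = 0.292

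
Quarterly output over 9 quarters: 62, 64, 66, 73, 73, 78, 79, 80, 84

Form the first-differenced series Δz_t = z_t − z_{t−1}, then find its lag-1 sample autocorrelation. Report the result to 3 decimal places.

First differences Δz: 2, 2, 7, 0, 5, 1, 1, 4
Mean of differences = 2.7500
Numerator Σ(Δz_t−Δz̄)(Δz_{t+1}−Δz̄) = -23.5625
Denominator Σ(Δz_t−Δz̄)² = 39.5000
r_1(Δz) = -23.5625 / 39.5000 = -0.597

-0.597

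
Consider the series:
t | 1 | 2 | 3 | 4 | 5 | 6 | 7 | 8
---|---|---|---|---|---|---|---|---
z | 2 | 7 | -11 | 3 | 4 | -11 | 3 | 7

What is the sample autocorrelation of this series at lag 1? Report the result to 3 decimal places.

-0.366

Mean z̄ = (2 + 7 − 11 + 3 + 4 − 11 + 3 + 7)/8 = 0.5000
Deviations from mean: 1.5000, 6.5000, -11.5000, 2.5000, 3.5000, -11.5000, 2.5000, 6.5000
Σ(z_t−z̄)(z_{t+1}−z̄) = (9.7500) + (-74.7500) + (-28.7500) + (8.7500) + (-40.2500) + (-28.7500) + (16.2500) = -137.7500
Denominator Σ(z_t−z̄)² = 376.0000
r_1 = -137.7500 / 376.0000 = -0.366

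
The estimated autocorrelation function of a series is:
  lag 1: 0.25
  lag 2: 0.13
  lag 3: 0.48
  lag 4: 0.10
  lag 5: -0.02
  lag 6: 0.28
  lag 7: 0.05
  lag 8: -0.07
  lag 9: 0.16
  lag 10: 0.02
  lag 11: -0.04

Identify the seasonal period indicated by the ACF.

3

The largest autocorrelation is r_3 = 0.48, with a weaker echo at lag 6 (0.28); the remaining lags stay at or below 0.25. The elevated value at lag 1 (0.25), dropping to 0.13 at lag 2, reflects decaying short-term dependence rather than seasonality.
The dominant spike at lag 3 indicates a seasonal period of 3.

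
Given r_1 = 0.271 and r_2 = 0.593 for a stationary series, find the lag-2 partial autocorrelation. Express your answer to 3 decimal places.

φ_{22} = (r_2 − r_1²) / (1 − r_1²)
r_1² = (0.271)² = 0.073441
Numerator = 0.593 − 0.0734 = 0.5196; denominator = 1 − 0.0734 = 0.9266
φ_{22} = 0.5196 / 0.9266 = 0.561

0.561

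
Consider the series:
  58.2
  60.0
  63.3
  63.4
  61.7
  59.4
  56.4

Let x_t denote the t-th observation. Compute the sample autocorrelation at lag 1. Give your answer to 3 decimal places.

Mean x̄ = (58.2 + 60.0 + 63.3 + 63.4 + 61.7 + 59.4 + 56.4)/7 = 60.3429
Deviations from mean: -2.1429, -0.3429, 2.9571, 3.0571, 1.3571, -0.9429, -3.9429
Σ(x_t−x̄)(x_{t+1}−x̄) = (0.7347) + (-1.0139) + (9.0404) + (4.1490) + (-1.2796) + (3.7176) = 15.3482
Denominator Σ(x_t−x̄)² = 41.0771
r_1 = 15.3482 / 41.0771 = 0.374

0.374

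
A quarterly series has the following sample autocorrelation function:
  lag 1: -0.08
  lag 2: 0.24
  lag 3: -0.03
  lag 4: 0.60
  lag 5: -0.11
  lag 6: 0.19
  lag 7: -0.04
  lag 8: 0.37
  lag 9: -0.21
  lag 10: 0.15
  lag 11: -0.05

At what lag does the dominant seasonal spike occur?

4

The largest autocorrelation is r_4 = 0.60, with a weaker echo at lag 8 (0.37); the remaining lags stay at or below 0.24.
The dominant spike at lag 4 indicates a seasonal period of 4.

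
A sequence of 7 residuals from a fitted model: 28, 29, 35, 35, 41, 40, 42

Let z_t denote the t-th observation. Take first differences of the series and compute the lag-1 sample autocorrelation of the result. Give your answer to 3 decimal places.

-0.730

First differences Δz: 1, 6, 0, 6, -1, 2
Mean of differences = 2.3333
Numerator Σ(Δz_t−Δz̄)(Δz_{t+1}−Δz̄) = -33.1111
Denominator Σ(Δz_t−Δz̄)² = 45.3333
r_1(Δz) = -33.1111 / 45.3333 = -0.730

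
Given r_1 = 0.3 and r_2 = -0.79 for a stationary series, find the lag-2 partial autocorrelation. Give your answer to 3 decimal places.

-0.967

φ_{22} = (r_2 − r_1²) / (1 − r_1²)
r_1² = (0.3)² = 0.09
Numerator = -0.79 − 0.0900 = -0.8800; denominator = 1 − 0.0900 = 0.9100
φ_{22} = -0.8800 / 0.9100 = -0.967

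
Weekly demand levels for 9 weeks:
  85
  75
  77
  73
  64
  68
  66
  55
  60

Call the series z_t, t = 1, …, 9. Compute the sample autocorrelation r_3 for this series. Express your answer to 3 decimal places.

Mean z̄ = (85 + 75 + 77 + 73 + 64 + 68 + 66 + 55 + 60)/9 = 69.2222
Numerator Σ_{t=1}^{6}(z_t−z̄)(z_{t+3}−z̄) = 93.2963
Denominator Σ(z_t−z̄)² = 683.5556
r_3 = 93.2963 / 683.5556 = 0.136

0.136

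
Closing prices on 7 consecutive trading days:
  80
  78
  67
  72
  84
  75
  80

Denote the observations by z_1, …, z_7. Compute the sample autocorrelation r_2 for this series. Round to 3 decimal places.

Mean z̄ = (80 + 78 + 67 + 72 + 84 + 75 + 80)/7 = 76.5714
Deviations from mean: 3.4286, 1.4286, -9.5714, -4.5714, 7.4286, -1.5714, 3.4286
Numerator Σ_{t=1}^{5}(z_t−z̄)(z_{t+2}−z̄) = -77.7959
Denominator Σ(z_t−z̄)² = 195.7143
r_2 = -77.7959 / 195.7143 = -0.397

-0.397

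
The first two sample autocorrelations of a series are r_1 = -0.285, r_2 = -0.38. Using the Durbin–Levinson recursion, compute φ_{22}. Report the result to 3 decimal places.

-0.502

φ_{22} = (r_2 − r_1²) / (1 − r_1²)
r_1² = (-0.285)² = 0.081225
Numerator = -0.38 − 0.0812 = -0.4612; denominator = 1 − 0.0812 = 0.9188
φ_{22} = -0.4612 / 0.9188 = -0.502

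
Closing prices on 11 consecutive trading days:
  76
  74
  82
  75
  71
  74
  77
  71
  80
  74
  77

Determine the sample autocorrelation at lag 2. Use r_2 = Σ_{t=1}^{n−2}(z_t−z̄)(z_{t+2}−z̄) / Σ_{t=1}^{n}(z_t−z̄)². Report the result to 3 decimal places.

-0.038

Mean z̄ = (76 + 74 + 82 + 75 + 71 + 74 + 77 + 71 + 80 + 74 + 77)/11 = 75.5455
Numerator Σ_{t=1}^{9}(z_t−z̄)(z_{t+2}−z̄) = -4.3223
Denominator Σ(z_t−z̄)² = 114.7273
r_2 = -4.3223 / 114.7273 = -0.038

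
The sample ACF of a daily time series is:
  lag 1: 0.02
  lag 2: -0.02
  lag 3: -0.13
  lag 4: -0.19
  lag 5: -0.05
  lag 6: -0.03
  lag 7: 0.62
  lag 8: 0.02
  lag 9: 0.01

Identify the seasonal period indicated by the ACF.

The largest autocorrelation is r_7 = 0.62; the remaining lags stay at or below 0.02.
The dominant spike at lag 7 indicates a seasonal period of 7.

7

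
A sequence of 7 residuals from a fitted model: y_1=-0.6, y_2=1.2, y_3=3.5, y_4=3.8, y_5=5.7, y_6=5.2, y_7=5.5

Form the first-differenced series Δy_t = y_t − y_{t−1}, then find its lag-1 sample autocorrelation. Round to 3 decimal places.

First differences Δy: 1.8, 2.3, 0.3, 1.9, -0.5, 0.3
Mean of differences = 1.0167
Numerator Σ(Δy_t−Δȳ)(Δy_{t+1}−Δȳ) = -0.8003
Denominator Σ(Δy_t−Δȳ)² = 6.3683
r_1(Δy) = -0.8003 / 6.3683 = -0.126

-0.126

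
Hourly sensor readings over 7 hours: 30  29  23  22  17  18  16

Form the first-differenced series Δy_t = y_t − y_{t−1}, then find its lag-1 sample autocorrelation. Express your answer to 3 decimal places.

-0.597

First differences Δy: -1, -6, -1, -5, 1, -2
Mean of differences = -2.3333
Numerator Σ(Δy_t−Δȳ)(Δy_{t+1}−Δȳ) = -21.1111
Denominator Σ(Δy_t−Δȳ)² = 35.3333
r_1(Δy) = -21.1111 / 35.3333 = -0.597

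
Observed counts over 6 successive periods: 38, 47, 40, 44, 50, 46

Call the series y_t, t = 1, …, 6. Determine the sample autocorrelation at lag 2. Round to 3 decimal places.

0.006

Mean ȳ = (38 + 47 + 40 + 44 + 50 + 46)/6 = 44.1667
Σ(y_t−ȳ)(y_{t+2}−ȳ) = (25.6944) + (-0.4722) + (-24.3056) + (-0.3056) = 0.6111
Denominator Σ(y_t−ȳ)² = 100.8333
r_2 = 0.6111 / 100.8333 = 0.006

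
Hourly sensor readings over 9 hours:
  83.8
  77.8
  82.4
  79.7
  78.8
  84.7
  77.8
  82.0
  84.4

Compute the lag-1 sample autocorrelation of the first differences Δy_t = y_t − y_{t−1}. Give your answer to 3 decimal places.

First differences Δy: -6.0, 4.6, -2.7, -0.9, 5.9, -6.9, 4.2, 2.4
Mean of differences = 0.0750
Numerator Σ(Δy_t−Δȳ)(Δy_{t+1}−Δȳ) = -102.8306
Denominator Σ(Δy_t−Δȳ)² = 171.0350
r_1(Δy) = -102.8306 / 171.0350 = -0.601

-0.601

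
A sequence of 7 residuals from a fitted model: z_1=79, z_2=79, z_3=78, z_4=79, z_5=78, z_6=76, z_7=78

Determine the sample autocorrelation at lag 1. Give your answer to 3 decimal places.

0.143

Mean z̄ = (79 + 79 + 78 + 79 + 78 + 76 + 78)/7 = 78.1429
Deviations from mean: 0.8571, 0.8571, -0.1429, 0.8571, -0.1429, -2.1429, -0.1429
Numerator Σ_{t=1}^{6}(z_t−z̄)(z_{t+1}−z̄) = 0.9796
Denominator Σ(z_t−z̄)² = 6.8571
r_1 = 0.9796 / 6.8571 = 0.143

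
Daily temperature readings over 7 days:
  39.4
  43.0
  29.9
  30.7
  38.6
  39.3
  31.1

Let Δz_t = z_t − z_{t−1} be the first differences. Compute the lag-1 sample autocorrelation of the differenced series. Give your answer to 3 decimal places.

First differences Δz: 3.6, -13.1, 0.8, 7.9, 0.7, -8.2
Mean of differences = -1.3833
Numerator Σ(Δz_t−Δz̄)(Δz_{t+1}−Δz̄) = -58.5619
Denominator Σ(Δz_t−Δz̄)² = 303.8683
r_1(Δz) = -58.5619 / 303.8683 = -0.193

-0.193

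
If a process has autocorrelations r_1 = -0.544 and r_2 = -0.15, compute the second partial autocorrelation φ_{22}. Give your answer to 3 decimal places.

φ_{22} = (r_2 − r_1²) / (1 − r_1²)
r_1² = (-0.544)² = 0.295936
Numerator = -0.15 − 0.2959 = -0.4459; denominator = 1 − 0.2959 = 0.7041
φ_{22} = -0.4459 / 0.7041 = -0.633

-0.633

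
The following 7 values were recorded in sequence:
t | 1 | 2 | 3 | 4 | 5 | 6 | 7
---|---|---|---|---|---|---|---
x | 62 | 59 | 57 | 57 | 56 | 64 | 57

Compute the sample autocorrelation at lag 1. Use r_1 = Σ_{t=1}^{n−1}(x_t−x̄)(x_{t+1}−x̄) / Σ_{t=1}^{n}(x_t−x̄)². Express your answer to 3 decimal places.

Mean x̄ = (62 + 59 + 57 + 57 + 56 + 64 + 57)/7 = 58.8571
Deviations from mean: 3.1429, 0.1429, -1.8571, -1.8571, -2.8571, 5.1429, -1.8571
Σ(x_t−x̄)(x_{t+1}−x̄) = (0.4490) + (-0.2653) + (3.4490) + (5.3061) + (-14.6939) + (-9.5510) = -15.3061
Denominator Σ(x_t−x̄)² = 54.8571
r_1 = -15.3061 / 54.8571 = -0.279

-0.279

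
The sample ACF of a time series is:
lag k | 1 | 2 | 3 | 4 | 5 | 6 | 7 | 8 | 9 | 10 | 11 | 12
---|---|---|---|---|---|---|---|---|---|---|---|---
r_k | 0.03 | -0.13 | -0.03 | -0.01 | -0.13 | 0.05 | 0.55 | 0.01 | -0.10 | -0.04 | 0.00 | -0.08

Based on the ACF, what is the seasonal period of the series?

7

The largest autocorrelation is r_7 = 0.55; the remaining lags stay at or below 0.05.
The dominant spike at lag 7 indicates a seasonal period of 7.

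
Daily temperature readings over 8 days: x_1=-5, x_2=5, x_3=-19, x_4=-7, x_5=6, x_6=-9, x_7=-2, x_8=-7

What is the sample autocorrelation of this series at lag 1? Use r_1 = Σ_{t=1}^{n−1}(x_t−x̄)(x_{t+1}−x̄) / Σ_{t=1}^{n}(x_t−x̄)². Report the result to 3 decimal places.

Mean x̄ = (-5 + 5 − 19 − 7 + 6 − 9 − 2 − 7)/8 = -4.7500
Σ(x_t−x̄)(x_{t+1}−x̄) = (-2.4375) + (-138.9375) + (32.0625) + (-24.1875) + (-45.6875) + (-11.6875) + (-6.1875) = -197.0625
Denominator Σ(x_t−x̄)² = 449.5000
r_1 = -197.0625 / 449.5000 = -0.438

-0.438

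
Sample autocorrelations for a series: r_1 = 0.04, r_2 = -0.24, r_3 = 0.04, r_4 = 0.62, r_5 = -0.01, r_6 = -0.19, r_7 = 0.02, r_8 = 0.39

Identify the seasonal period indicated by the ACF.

4

The largest autocorrelation is r_4 = 0.62, with a weaker echo at lag 8 (0.39); the remaining lags stay at or below 0.04.
The dominant spike at lag 4 indicates a seasonal period of 4.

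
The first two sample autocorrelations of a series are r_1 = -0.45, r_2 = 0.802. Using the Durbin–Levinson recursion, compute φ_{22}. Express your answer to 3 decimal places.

φ_{22} = (r_2 − r_1²) / (1 − r_1²)
r_1² = (-0.45)² = 0.2025
Numerator = 0.802 − 0.2025 = 0.5995; denominator = 1 − 0.2025 = 0.7975
φ_{22} = 0.5995 / 0.7975 = 0.752

0.752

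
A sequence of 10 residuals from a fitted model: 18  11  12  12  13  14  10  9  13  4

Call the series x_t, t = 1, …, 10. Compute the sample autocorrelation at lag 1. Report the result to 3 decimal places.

Mean x̄ = (18 + 11 + 12 + 12 + 13 + 14 + 10 + 9 + 13 + 4)/10 = 11.6000
Numerator Σ_{t=1}^{9}(x_t−x̄)(x_{t+1}−x̄) = -13.9600
Denominator Σ(x_t−x̄)² = 118.4000
r_1 = -13.9600 / 118.4000 = -0.118

-0.118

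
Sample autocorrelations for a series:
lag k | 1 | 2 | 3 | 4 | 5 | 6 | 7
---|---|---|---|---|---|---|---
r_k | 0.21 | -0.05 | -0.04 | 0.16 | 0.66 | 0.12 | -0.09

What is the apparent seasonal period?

5

The largest autocorrelation is r_5 = 0.66; the remaining lags stay at or below 0.21.
The dominant spike at lag 5 indicates a seasonal period of 5.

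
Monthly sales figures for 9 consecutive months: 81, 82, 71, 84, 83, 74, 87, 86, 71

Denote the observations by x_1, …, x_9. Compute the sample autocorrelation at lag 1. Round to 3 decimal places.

-0.356

Mean x̄ = (81 + 82 + 71 + 84 + 83 + 74 + 87 + 86 + 71)/9 = 79.8889
Numerator Σ_{t=1}^{8}(x_t−x̄)(x_{t+1}−x̄) = -111.2346
Denominator Σ(x_t−x̄)² = 312.8889
r_1 = -111.2346 / 312.8889 = -0.356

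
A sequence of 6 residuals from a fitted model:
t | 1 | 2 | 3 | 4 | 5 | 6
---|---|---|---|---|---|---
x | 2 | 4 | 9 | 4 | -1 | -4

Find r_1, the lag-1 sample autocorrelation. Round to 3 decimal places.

Mean x̄ = (2 + 4 + 9 + 4 − 1 − 4)/6 = 2.3333
Σ(x_t−x̄)(x_{t+1}−x̄) = (-0.5556) + (11.1111) + (11.1111) + (-5.5556) + (21.1111) = 37.2222
Denominator Σ(x_t−x̄)² = 101.3333
r_1 = 37.2222 / 101.3333 = 0.367

0.367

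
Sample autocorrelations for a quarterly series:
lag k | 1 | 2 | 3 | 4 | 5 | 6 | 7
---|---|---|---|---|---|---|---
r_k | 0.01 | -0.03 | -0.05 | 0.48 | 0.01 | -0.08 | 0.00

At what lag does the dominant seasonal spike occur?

4

The largest autocorrelation is r_4 = 0.48; the remaining lags stay at or below 0.01.
The dominant spike at lag 4 indicates a seasonal period of 4.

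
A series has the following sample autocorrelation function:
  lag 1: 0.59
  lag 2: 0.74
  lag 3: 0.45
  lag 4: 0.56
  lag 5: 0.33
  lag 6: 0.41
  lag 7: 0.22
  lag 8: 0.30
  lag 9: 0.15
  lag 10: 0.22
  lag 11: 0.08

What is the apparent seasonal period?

The largest autocorrelation is r_2 = 0.74; the remaining lags stay at or below 0.59.
The dominant spike at lag 2 indicates a seasonal period of 2.

2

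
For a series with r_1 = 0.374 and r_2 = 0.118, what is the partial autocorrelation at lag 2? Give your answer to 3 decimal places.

φ_{22} = (r_2 − r_1²) / (1 − r_1²)
r_1² = (0.374)² = 0.139876
Numerator = 0.118 − 0.1399 = -0.0219; denominator = 1 − 0.1399 = 0.8601
φ_{22} = -0.0219 / 0.8601 = -0.025

-0.025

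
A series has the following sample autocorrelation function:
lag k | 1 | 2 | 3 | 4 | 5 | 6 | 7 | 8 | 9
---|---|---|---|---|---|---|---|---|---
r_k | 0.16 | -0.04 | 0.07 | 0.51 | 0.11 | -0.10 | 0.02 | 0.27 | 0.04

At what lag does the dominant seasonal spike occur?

4

The largest autocorrelation is r_4 = 0.51, with a weaker echo at lag 8 (0.27); the remaining lags stay at or below 0.16.
The dominant spike at lag 4 indicates a seasonal period of 4.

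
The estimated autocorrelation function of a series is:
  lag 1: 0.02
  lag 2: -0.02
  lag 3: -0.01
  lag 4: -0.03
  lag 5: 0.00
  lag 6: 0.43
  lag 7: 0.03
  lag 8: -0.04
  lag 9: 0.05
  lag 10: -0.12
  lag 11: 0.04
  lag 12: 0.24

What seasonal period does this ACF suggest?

The largest autocorrelation is r_6 = 0.43, with a weaker echo at lag 12 (0.24); the remaining lags stay at or below 0.05.
The dominant spike at lag 6 indicates a seasonal period of 6.

6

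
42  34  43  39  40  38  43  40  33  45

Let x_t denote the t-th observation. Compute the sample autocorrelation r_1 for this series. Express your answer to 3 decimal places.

-0.566

Mean x̄ = (42 + 34 + 43 + 39 + 40 + 38 + 43 + 40 + 33 + 45)/10 = 39.7000
Numerator Σ_{t=1}^{9}(x_t−x̄)(x_{t+1}−x̄) = -77.0900
Denominator Σ(x_t−x̄)² = 136.1000
r_1 = -77.0900 / 136.1000 = -0.566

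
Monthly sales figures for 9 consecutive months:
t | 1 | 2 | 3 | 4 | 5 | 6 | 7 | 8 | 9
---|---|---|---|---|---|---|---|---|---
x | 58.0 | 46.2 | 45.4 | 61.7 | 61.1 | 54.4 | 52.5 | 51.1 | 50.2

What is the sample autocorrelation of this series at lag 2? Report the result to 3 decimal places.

-0.553

Mean x̄ = (58.0 + 46.2 + 45.4 + 61.7 + 61.1 + 54.4 + 52.5 + 51.1 + 50.2)/9 = 53.4000
Σ(x_t−x̄)(x_{t+2}−x̄) = (-36.8000) + (-59.7600) + (-61.6000) + (8.3000) + (-6.9300) + (-2.3000) + (2.8800) = -156.2100
Denominator Σ(x_t−x̄)² = 282.5200
r_2 = -156.2100 / 282.5200 = -0.553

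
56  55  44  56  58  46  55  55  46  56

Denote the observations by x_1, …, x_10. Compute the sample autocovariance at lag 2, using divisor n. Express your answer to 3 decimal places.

-10.038

Mean x̄ = (56 + 55 + 44 + 56 + 58 + 46 + 55 + 55 + 46 + 56)/10 = 52.7000
Σ_{t=1}^{8}(x_t−x̄)(x_{t+2}−x̄) = -100.3800
γ_2 = -100.3800 / 10 = -10.038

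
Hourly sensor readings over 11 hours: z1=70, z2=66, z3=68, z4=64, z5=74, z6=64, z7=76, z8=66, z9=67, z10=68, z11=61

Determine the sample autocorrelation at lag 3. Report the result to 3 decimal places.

Mean z̄ = (70 + 66 + 68 + 64 + 74 + 64 + 76 + 66 + 67 + 68 + 61)/11 = 67.6364
Numerator Σ_{t=1}^{8}(z_t−z̄)(z_{t+3}−z̄) = -44.9421
Denominator Σ(z_t−z̄)² = 192.5455
r_3 = -44.9421 / 192.5455 = -0.233

-0.233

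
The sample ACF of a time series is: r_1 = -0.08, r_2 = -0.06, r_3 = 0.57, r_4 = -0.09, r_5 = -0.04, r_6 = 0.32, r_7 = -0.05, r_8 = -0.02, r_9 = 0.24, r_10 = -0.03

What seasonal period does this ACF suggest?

3

The largest autocorrelation is r_3 = 0.57, with weaker echoes at lags 6 (0.32) and 9 (0.24); the remaining lags stay at or below -0.02.
The dominant spike at lag 3 indicates a seasonal period of 3.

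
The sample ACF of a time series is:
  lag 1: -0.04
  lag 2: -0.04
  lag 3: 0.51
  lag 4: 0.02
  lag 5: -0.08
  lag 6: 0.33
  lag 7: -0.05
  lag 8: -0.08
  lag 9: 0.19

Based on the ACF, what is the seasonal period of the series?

The largest autocorrelation is r_3 = 0.51, with weaker echoes at lags 6 (0.33) and 9 (0.19); the remaining lags stay at or below 0.02.
The dominant spike at lag 3 indicates a seasonal period of 3.

3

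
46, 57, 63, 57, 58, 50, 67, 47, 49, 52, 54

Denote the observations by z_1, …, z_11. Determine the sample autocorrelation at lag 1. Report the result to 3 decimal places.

-0.182

Mean z̄ = (46 + 57 + 63 + 57 + 58 + 50 + 67 + 47 + 49 + 52 + 54)/11 = 54.5455
Numerator Σ_{t=1}^{10}(z_t−z̄)(z_{t+1}−z̄) = -79.9339
Denominator Σ(z_t−z̄)² = 438.7273
r_1 = -79.9339 / 438.7273 = -0.182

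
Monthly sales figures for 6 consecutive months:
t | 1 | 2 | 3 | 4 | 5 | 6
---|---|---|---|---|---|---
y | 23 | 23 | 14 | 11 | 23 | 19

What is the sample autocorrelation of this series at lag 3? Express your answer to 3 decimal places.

Mean ȳ = (23 + 23 + 14 + 11 + 23 + 19)/6 = 18.8333
Deviations from mean: 4.1667, 4.1667, -4.8333, -7.8333, 4.1667, 0.1667
Numerator Σ_{t=1}^{3}(y_t−ȳ)(y_{t+3}−ȳ) = -16.0833
Denominator Σ(y_t−ȳ)² = 136.8333
r_3 = -16.0833 / 136.8333 = -0.118

-0.118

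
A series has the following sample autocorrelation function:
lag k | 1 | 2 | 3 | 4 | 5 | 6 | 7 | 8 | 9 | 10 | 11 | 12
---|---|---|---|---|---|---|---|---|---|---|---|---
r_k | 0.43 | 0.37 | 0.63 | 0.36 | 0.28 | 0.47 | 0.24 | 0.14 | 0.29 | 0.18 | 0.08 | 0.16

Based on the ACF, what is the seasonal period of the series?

3

The largest autocorrelation is r_3 = 0.63, with a weaker echo at lag 6 (0.47); the remaining lags stay at or below 0.43. The elevated value at lag 1 (0.43), dropping to 0.37 at lag 2, reflects decaying short-term dependence rather than seasonality.
The dominant spike at lag 3 indicates a seasonal period of 3.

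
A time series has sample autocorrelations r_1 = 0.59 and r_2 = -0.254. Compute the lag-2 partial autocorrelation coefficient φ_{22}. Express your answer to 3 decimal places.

φ_{22} = (r_2 − r_1²) / (1 − r_1²)
r_1² = (0.59)² = 0.3481
Numerator = -0.254 − 0.3481 = -0.6021; denominator = 1 − 0.3481 = 0.6519
φ_{22} = -0.6021 / 0.6519 = -0.924

-0.924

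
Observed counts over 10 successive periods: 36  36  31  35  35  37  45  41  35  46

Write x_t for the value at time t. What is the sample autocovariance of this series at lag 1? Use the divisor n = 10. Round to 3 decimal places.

Mean x̄ = (36 + 36 + 31 + 35 + 35 + 37 + 45 + 41 + 35 + 46)/10 = 37.7000
Σ_{t=1}^{9}(x_t−x̄)(x_{t+1}−x̄) = 29.2100
γ_1 = 29.2100 / 10 = 2.921

2.921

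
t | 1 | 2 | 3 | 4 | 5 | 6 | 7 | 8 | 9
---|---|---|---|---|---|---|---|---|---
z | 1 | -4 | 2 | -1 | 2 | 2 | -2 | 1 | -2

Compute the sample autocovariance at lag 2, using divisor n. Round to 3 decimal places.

Mean z̄ = (1 − 4 + 2 − 1 + 2 + 2 − 2 + 1 − 2)/9 = -0.1111
Σ_{t=1}^{7}(z_t−z̄)(z_{t+2}−z̄) = 10.3086
γ_2 = 10.3086 / 9 = 1.145

1.145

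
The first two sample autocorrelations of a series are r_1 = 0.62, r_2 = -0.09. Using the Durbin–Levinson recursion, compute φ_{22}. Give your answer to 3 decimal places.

-0.771

φ_{22} = (r_2 − r_1²) / (1 − r_1²)
r_1² = (0.62)² = 0.3844
Numerator = -0.09 − 0.3844 = -0.4744; denominator = 1 − 0.3844 = 0.6156
φ_{22} = -0.4744 / 0.6156 = -0.771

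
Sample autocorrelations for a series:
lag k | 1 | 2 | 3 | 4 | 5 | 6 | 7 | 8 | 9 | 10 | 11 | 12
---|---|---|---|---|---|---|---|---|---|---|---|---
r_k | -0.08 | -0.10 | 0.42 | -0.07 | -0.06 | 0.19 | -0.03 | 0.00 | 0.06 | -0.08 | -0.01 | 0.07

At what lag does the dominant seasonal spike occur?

The largest autocorrelation is r_3 = 0.42, with a weaker echo at lag 6 (0.19); the remaining lags stay at or below 0.07.
The dominant spike at lag 3 indicates a seasonal period of 3.

3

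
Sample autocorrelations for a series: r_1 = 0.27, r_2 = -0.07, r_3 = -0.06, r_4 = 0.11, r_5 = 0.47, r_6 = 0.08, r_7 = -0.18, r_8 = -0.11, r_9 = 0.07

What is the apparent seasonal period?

5

The largest autocorrelation is r_5 = 0.47; the remaining lags stay at or below 0.27.
The dominant spike at lag 5 indicates a seasonal period of 5.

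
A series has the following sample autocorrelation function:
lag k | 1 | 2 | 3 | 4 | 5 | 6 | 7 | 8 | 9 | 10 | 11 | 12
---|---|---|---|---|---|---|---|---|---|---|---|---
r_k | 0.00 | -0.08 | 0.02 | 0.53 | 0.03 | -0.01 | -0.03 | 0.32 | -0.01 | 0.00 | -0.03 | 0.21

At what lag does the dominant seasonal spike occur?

The largest autocorrelation is r_4 = 0.53, with weaker echoes at lags 8 (0.32) and 12 (0.21); the remaining lags stay at or below 0.03.
The dominant spike at lag 4 indicates a seasonal period of 4.

4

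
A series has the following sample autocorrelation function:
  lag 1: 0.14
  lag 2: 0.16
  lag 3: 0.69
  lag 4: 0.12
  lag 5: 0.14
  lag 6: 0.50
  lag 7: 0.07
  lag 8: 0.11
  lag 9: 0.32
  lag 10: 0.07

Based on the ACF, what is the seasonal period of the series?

The largest autocorrelation is r_3 = 0.69, with weaker echoes at lags 6 (0.50) and 9 (0.32); the remaining lags stay at or below 0.16.
The dominant spike at lag 3 indicates a seasonal period of 3.

3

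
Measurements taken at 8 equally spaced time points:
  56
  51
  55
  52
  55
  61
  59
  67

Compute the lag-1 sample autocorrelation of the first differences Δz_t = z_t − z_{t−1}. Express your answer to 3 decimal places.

-0.453

First differences Δz: -5, 4, -3, 3, 6, -2, 8
Mean of differences = 1.5714
Numerator Σ(Δz_t−Δz̄)(Δz_{t+1}−Δz̄) = -66.0408
Denominator Σ(Δz_t−Δz̄)² = 145.7143
r_1(Δz) = -66.0408 / 145.7143 = -0.453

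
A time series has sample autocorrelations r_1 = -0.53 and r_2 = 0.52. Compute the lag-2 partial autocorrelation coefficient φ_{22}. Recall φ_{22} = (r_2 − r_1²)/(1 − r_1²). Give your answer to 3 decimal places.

0.332

φ_{22} = (r_2 − r_1²) / (1 − r_1²)
r_1² = (-0.53)² = 0.2809
Numerator = 0.52 − 0.2809 = 0.2391; denominator = 1 − 0.2809 = 0.7191
φ_{22} = 0.2391 / 0.7191 = 0.332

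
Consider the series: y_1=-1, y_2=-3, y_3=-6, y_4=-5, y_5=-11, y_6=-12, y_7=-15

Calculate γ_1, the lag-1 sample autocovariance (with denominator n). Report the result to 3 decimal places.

Mean ȳ = (-1 − 3 − 6 − 5 − 11 − 12 − 15)/7 = -7.5714
Σ_{t=1}^{6}(y_t−ȳ)(y_{t+1}−ȳ) = 80.5306
γ_1 = 80.5306 / 7 = 11.504

11.504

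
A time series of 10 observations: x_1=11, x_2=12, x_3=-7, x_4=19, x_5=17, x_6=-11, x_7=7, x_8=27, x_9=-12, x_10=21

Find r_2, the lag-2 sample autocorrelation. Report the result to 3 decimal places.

-0.258

Mean x̄ = (11 + 12 − 7 + 19 + 17 − 11 + 7 + 27 − 12 + 21)/10 = 8.4000
Numerator Σ_{t=1}^{8}(x_t−x̄)(x_{t+2}−x̄) = -449.9200
Denominator Σ(x_t−x̄)² = 1742.4000
r_2 = -449.9200 / 1742.4000 = -0.258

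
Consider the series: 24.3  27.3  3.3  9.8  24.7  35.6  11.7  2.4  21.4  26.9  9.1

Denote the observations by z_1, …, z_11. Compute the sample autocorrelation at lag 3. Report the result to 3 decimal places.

Mean z̄ = (24.3 + 27.3 + 3.3 + 9.8 + 24.7 + 35.6 + 11.7 + 2.4 + 21.4 + 26.9 + 9.1)/11 = 17.8636
Numerator Σ_{t=1}^{8}(z_t−z̄)(z_{t+3}−z̄) = -159.1667
Denominator Σ(z_t−z̄)² = 1216.9855
r_3 = -159.1667 / 1216.9855 = -0.131

-0.131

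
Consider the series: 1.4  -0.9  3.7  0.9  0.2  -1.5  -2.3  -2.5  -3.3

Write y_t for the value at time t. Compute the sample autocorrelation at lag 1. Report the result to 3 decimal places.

0.368

Mean ȳ = (1.4 − 0.9 + 3.7 + 0.9 + 0.2 − 1.5 − 2.3 − 2.5 − 3.3)/9 = -0.4778
Numerator Σ_{t=1}^{8}(y_t−ȳ)(y_{t+1}−ȳ) = 14.6951
Denominator Σ(y_t−ȳ)² = 39.9356
r_1 = 14.6951 / 39.9356 = 0.368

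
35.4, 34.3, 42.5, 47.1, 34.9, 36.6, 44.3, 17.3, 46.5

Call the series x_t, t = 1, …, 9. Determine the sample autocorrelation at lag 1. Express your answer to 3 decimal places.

Mean x̄ = (35.4 + 34.3 + 42.5 + 47.1 + 34.9 + 36.6 + 44.3 + 17.3 + 46.5)/9 = 37.6556
Numerator Σ_{t=1}^{8}(x_t−x̄)(x_{t+1}−x̄) = -308.3486
Denominator Σ(x_t−x̄)² = 674.4422
r_1 = -308.3486 / 674.4422 = -0.457

-0.457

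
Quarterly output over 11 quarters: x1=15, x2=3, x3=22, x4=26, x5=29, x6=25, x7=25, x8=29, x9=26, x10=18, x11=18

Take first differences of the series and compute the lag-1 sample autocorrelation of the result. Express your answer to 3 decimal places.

First differences Δx: -12, 19, 4, 3, -4, 0, 4, -3, -8, 0
Mean of differences = 0.3000
Numerator Σ(Δx_t−Δx̄)(Δx_{t+1}−Δx̄) = -144.5900
Denominator Σ(Δx_t−Δx̄)² = 634.1000
r_1(Δx) = -144.5900 / 634.1000 = -0.228

-0.228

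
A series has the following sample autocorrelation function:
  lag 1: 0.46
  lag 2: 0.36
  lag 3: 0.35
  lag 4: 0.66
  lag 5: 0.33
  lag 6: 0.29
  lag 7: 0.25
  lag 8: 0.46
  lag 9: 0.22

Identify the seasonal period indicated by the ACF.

The largest autocorrelation is r_4 = 0.66; the remaining lags stay at or below 0.46. The elevated value at lag 1 (0.46), dropping to 0.36 at lag 2, reflects decaying short-term dependence rather than seasonality.
The dominant spike at lag 4 indicates a seasonal period of 4.

4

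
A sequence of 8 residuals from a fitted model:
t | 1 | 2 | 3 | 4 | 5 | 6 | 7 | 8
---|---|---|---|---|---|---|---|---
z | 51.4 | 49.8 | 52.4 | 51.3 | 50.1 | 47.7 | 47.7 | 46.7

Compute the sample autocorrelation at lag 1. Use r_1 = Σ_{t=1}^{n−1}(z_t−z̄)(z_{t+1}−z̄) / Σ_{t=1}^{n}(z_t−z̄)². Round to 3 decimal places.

0.490

Mean z̄ = (51.4 + 49.8 + 52.4 + 51.3 + 50.1 + 47.7 + 47.7 + 46.7)/8 = 49.6375
Numerator Σ_{t=1}^{7}(z_t−z̄)(z_{t+1}−z̄) = 14.6461
Denominator Σ(z_t−z̄)² = 29.8788
r_1 = 14.6461 / 29.8788 = 0.490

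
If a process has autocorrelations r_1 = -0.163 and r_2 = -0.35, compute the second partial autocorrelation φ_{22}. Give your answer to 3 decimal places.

-0.387

φ_{22} = (r_2 − r_1²) / (1 − r_1²)
r_1² = (-0.163)² = 0.026569
Numerator = -0.35 − 0.0266 = -0.3766; denominator = 1 − 0.0266 = 0.9734
φ_{22} = -0.3766 / 0.9734 = -0.387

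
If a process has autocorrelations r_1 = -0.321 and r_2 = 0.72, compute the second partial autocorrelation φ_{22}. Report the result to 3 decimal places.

φ_{22} = (r_2 − r_1²) / (1 − r_1²)
r_1² = (-0.321)² = 0.103041
Numerator = 0.72 − 0.1030 = 0.6170; denominator = 1 − 0.1030 = 0.8970
φ_{22} = 0.6170 / 0.8970 = 0.688

0.688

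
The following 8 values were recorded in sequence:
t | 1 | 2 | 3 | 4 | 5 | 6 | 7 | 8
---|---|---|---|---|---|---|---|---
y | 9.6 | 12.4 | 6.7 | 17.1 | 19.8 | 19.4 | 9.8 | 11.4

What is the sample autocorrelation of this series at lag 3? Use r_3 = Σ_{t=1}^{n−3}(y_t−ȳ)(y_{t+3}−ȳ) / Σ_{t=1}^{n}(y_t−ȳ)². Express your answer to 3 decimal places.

-0.510

Mean ȳ = (9.6 + 12.4 + 6.7 + 17.1 + 19.8 + 19.4 + 9.8 + 11.4)/8 = 13.2750
Deviations from mean: -3.6750, -0.8750, -6.5750, 3.8250, 6.5250, 6.1250, -3.4750, -1.8750
Σ(y_t−ȳ)(y_{t+3}−ȳ) = (-14.0569) + (-5.7094) + (-40.2719) + (-13.2919) + (-12.2344) = -85.5644
Denominator Σ(y_t−ȳ)² = 167.8150
r_3 = -85.5644 / 167.8150 = -0.510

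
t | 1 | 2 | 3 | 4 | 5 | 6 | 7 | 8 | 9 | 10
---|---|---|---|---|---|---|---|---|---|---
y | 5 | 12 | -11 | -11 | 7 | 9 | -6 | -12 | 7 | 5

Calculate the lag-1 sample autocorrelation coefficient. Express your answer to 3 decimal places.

Mean ȳ = (5 + 12 − 11 − 11 + 7 + 9 − 6 − 12 + 7 + 5)/10 = 0.5000
Numerator Σ_{t=1}^{9}(y_t−ȳ)(y_{t+1}−ȳ) = 6.2500
Denominator Σ(y_t−ȳ)² = 792.5000
r_1 = 6.2500 / 792.5000 = 0.008

0.008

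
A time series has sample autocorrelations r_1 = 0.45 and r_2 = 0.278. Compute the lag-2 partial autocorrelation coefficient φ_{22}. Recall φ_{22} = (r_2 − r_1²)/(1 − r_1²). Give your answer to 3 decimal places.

0.095

φ_{22} = (r_2 − r_1²) / (1 − r_1²)
r_1² = (0.45)² = 0.2025
Numerator = 0.278 − 0.2025 = 0.0755; denominator = 1 − 0.2025 = 0.7975
φ_{22} = 0.0755 / 0.7975 = 0.095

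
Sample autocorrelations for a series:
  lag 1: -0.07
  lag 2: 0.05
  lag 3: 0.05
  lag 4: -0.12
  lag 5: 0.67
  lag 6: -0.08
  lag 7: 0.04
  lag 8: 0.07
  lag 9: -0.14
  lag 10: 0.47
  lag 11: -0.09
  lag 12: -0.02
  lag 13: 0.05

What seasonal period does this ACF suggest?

5

The largest autocorrelation is r_5 = 0.67, with a weaker echo at lag 10 (0.47); the remaining lags stay at or below 0.07.
The dominant spike at lag 5 indicates a seasonal period of 5.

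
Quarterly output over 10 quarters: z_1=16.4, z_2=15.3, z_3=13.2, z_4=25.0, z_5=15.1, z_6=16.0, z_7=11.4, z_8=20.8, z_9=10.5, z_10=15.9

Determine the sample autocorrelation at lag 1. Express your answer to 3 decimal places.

Mean z̄ = (16.4 + 15.3 + 13.2 + 25.0 + 15.1 + 16.0 + 11.4 + 20.8 + 10.5 + 15.9)/10 = 15.9600
Numerator Σ_{t=1}^{9}(z_t−z̄)(z_{t+1}−z̄) = -79.5796
Denominator Σ(z_t−z̄)² = 164.7440
r_1 = -79.5796 / 164.7440 = -0.483

-0.483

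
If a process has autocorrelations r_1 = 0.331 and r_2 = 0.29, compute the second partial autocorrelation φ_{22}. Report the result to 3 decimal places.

0.203

φ_{22} = (r_2 − r_1²) / (1 − r_1²)
r_1² = (0.331)² = 0.109561
Numerator = 0.29 − 0.1096 = 0.1804; denominator = 1 − 0.1096 = 0.8904
φ_{22} = 0.1804 / 0.8904 = 0.203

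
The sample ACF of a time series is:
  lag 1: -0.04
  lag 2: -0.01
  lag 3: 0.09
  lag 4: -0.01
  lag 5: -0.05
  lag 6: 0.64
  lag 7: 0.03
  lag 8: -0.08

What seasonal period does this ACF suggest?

6

The largest autocorrelation is r_6 = 0.64; the remaining lags stay at or below 0.09.
The dominant spike at lag 6 indicates a seasonal period of 6.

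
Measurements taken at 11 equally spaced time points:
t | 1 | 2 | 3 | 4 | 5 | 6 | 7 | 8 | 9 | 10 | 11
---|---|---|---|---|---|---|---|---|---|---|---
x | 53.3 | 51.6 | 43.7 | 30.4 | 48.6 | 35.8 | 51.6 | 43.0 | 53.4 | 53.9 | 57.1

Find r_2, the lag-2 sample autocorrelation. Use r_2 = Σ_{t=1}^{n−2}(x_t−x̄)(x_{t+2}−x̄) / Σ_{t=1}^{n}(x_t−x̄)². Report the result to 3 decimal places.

0.304

Mean x̄ = (53.3 + 51.6 + 43.7 + 30.4 + 48.6 + 35.8 + 51.6 + 43.0 + 53.4 + 53.9 + 57.1)/11 = 47.4909
Numerator Σ_{t=1}^{9}(x_t−x̄)(x_{t+2}−x̄) = 212.6935
Denominator Σ(x_t−x̄)² = 700.3891
r_2 = 212.6935 / 700.3891 = 0.304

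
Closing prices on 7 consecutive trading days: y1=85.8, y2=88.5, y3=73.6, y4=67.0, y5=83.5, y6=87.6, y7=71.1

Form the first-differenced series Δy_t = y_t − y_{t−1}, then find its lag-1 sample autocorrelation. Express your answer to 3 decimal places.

-0.074

First differences Δy: 2.7, -14.9, -6.6, 16.5, 4.1, -16.5
Mean of differences = -2.4500
Numerator Σ(Δy_t−Δȳ)(Δy_{t+1}−Δȳ) = -58.9975
Denominator Σ(Δy_t−Δȳ)² = 798.1550
r_1(Δy) = -58.9975 / 798.1550 = -0.074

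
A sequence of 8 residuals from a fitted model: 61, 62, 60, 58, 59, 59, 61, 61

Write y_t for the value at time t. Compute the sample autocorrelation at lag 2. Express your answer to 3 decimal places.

-0.274

Mean ȳ = (61 + 62 + 60 + 58 + 59 + 59 + 61 + 61)/8 = 60.1250
Deviations from mean: 0.8750, 1.8750, -0.1250, -2.1250, -1.1250, -1.1250, 0.8750, 0.8750
Σ(y_t−ȳ)(y_{t+2}−ȳ) = (-0.1094) + (-3.9844) + (0.1406) + (2.3906) + (-0.9844) + (-0.9844) = -3.5313
Denominator Σ(y_t−ȳ)² = 12.8750
r_2 = -3.5313 / 12.8750 = -0.274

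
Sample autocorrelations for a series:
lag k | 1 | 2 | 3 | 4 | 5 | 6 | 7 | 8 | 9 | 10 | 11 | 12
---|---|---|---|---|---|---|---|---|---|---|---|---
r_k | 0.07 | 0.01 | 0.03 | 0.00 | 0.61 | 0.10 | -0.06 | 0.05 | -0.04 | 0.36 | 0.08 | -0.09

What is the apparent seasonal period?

The largest autocorrelation is r_5 = 0.61, with a weaker echo at lag 10 (0.36); the remaining lags stay at or below 0.10.
The dominant spike at lag 5 indicates a seasonal period of 5.

5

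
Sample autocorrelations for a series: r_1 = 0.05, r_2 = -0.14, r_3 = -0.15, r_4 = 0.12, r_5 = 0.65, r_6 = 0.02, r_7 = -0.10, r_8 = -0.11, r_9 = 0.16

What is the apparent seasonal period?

The largest autocorrelation is r_5 = 0.65; the remaining lags stay at or below 0.16.
The dominant spike at lag 5 indicates a seasonal period of 5.

5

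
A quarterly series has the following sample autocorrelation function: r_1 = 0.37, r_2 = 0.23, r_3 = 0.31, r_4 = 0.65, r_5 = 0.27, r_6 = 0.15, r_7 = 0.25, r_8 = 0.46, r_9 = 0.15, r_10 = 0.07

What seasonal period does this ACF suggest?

The largest autocorrelation is r_4 = 0.65, with a weaker echo at lag 8 (0.46); the remaining lags stay at or below 0.37. The elevated value at lag 1 (0.37), dropping to 0.23 at lag 2, reflects decaying short-term dependence rather than seasonality.
The dominant spike at lag 4 indicates a seasonal period of 4.

4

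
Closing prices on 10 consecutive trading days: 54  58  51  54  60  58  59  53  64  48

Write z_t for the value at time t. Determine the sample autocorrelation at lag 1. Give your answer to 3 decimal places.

Mean z̄ = (54 + 58 + 51 + 54 + 60 + 58 + 59 + 53 + 64 + 48)/10 = 55.9000
Numerator Σ_{t=1}^{9}(z_t−z̄)(z_{t+1}−z̄) = -94.1100
Denominator Σ(z_t−z̄)² = 202.9000
r_1 = -94.1100 / 202.9000 = -0.464

-0.464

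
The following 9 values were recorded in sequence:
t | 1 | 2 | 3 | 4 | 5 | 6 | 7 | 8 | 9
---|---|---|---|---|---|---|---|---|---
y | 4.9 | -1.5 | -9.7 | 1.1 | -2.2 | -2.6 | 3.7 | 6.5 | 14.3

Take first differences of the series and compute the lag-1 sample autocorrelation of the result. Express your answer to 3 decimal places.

First differences Δy: -6.4, -8.2, 10.8, -3.3, -0.4, 6.3, 2.8, 7.8
Mean of differences = 1.1750
Numerator Σ(Δy_t−Δȳ)(Δy_{t+1}−Δȳ) = -44.2206
Denominator Σ(Δy_t−Δȳ)² = 333.2150
r_1(Δy) = -44.2206 / 333.2150 = -0.133

-0.133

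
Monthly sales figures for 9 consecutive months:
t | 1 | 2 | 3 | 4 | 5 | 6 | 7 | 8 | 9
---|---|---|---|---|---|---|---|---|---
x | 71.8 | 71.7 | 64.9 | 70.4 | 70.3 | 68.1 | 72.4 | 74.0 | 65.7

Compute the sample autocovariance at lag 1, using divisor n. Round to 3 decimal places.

Mean x̄ = (71.8 + 71.7 + 64.9 + 70.4 + 70.3 + 68.1 + 72.4 + 74.0 + 65.7)/9 = 69.9222
Σ_{t=1}^{8}(x_t−x̄)(x_{t+1}−x̄) = -20.1260
γ_1 = -20.1260 / 9 = -2.236

-2.236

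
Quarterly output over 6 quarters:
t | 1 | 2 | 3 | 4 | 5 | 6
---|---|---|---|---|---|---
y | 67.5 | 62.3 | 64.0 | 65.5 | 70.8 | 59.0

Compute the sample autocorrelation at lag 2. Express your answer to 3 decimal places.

Mean ȳ = (67.5 + 62.3 + 64.0 + 65.5 + 70.8 + 59.0)/6 = 64.8500
Deviations from mean: 2.6500, -2.5500, -0.8500, 0.6500, 5.9500, -5.8500
Numerator Σ_{t=1}^{4}(y_t−ȳ)(y_{t+2}−ȳ) = -12.7700
Denominator Σ(y_t−ȳ)² = 84.2950
r_2 = -12.7700 / 84.2950 = -0.151

-0.151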